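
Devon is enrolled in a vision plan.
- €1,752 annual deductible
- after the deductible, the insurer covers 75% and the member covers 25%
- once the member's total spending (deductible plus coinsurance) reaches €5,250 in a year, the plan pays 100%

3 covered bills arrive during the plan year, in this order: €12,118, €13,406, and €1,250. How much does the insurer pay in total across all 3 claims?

€21,524

#1 (€12,118): deductible takes €1,752, €10,366 remains; member's 25% is €2,591.50. Member pays €4,343.50; OOP now €4,343.50. Plan pays €12,118 − €4,343.50 = €7,774.50.
#2 (€13,406): 25% coinsurance on €13,406 = €3,351.50. That would push OOP to €7,695, over the €5,250 cap, so member pays €5,250 − €4,343.50 = €906.50. Insurer: €13,406 − €906.50 = €12,499.50.
#3 (€1,250): deductible met; 25% of €1,250 = €312.50. Adding that to €5,250 gives €5,562.50, past the €5,250 cap; member pays only €5,250 − €5,250 = €0. Plan pays €1,250 − €0 = €1,250.
Insurer total = bills − member's total = €26,774 − €5,250 = €21,524.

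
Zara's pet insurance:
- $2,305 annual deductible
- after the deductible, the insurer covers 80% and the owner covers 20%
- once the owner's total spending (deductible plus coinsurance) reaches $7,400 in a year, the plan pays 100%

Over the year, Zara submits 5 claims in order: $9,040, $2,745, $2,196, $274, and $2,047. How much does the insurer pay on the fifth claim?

#1 ($9,040): $2,305 finishes the deductible; $6,735 goes to coinsurance; owner's 20% is $1,347. Owner pays $3,652; OOP now $3,652. Insurer: $9,040 − $3,652 = $5,388.
#2 ($2,745): 20% coinsurance on $2,745 = $549. Owner owes $549 (running OOP $4,201). Plan pays $2,745 − $549 = $2,196.
#3 ($2,196): 20% coinsurance on $2,196 = $439.20. Owner pays $439.20; OOP now $4,640.20. Insurer: $2,196 − $439.20 = $1,756.80.
#4 ($274): 20% coinsurance on $274 = $54.80. Owner pays $54.80; OOP now $4,695. Plan pays $274 − $54.80 = $219.20.
#5 ($2,047): deductible met; 20% of $2,047 = $409.40. Cost to owner: $409.40. OOP to date $5,104.40. Plan pays $2,047 − $409.40 = $1,637.60.

$1,637.60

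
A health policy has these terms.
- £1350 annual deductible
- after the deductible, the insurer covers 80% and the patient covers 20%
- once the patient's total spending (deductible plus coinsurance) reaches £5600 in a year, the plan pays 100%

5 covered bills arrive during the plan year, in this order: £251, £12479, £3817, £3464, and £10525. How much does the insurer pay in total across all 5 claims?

£24936

#1 (£251): all of it applies to the deductible. Cost to patient: £251. OOP to date £251. Plan pays £251 − £251 = £0.
#2 (£12479): £1099 finishes the deductible; £11380 goes to coinsurance; coinsurance £11380 × 20% = £2276. Patient owes £3375 (running OOP £3626). Plan pays £12479 − £3375 = £9104.
#3 (£3817): deductible met; 20% of £3817 = £763.40. Cost to patient: £763.40. OOP to date £4389.40. Plan pays £3817 − £763.40 = £3053.60.
#4 (£3464): 20% coinsurance on £3464 = £692.80. Patient owes £692.80 (running OOP £5082.20). Insurer: £3464 − £692.80 = £2771.20.
#5 (£10525): 20% coinsurance on £10525 = £2105. That would push OOP to £7187.20, over the £5600 cap, so patient pays £5600 − £5082.20 = £517.80. Plan pays £10525 − £517.80 = £10007.20.
Insurer total: £0 + £9104 + £3053.60 + £2771.20 + £10007.20 = £24936.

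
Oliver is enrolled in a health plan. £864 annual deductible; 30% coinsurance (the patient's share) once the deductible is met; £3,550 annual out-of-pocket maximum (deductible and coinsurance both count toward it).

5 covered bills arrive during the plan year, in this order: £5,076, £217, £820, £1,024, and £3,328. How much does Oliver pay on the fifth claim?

£804.10

Claim 1 — £5,076: £864 finishes the deductible; £4,212 goes to coinsurance; coinsurance £4,212 × 30% = £1,263.60. Cost to patient: £2,127.60. OOP to date £2,127.60.
Claim 2 — £217: deductible already satisfied, so patient's share is 30% × £217 = £65.10. Patient owes £65.10 (running OOP £2,192.70).
Claim 3 — £820: deductible met; 30% of £820 = £246. Patient pays £246; OOP now £2,438.70.
Claim 4 — £1,024: 30% coinsurance on £1,024 = £307.20. Patient pays £307.20; OOP now £2,745.90.
Claim 5 — £3,328: deductible already satisfied, so patient's share is 30% × £3,328 = £998.40. Adding that to £2,745.90 gives £3,744.30, past the £3,550 cap; patient pays only £3,550 − £2,745.90 = £804.10.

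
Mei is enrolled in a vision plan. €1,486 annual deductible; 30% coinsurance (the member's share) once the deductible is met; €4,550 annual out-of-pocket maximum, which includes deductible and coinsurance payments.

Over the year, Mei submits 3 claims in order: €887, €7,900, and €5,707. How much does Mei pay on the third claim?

Claim 1 — €887: entire amount goes to the deductible. Member owes €887 (running OOP €887).
Claim 2 — €7,900: deductible takes €599, €7,301 remains; coinsurance €7,301 × 30% = €2,190.30. Member owes €2,789.30 (running OOP €3,676.30).
Claim 3 — €5,707: deductible already satisfied, so member's share is 30% × €5,707 = €1,712.10. Adding that to €3,676.30 gives €5,388.40, past the €4,550 cap; member pays only €4,550 − €3,676.30 = €873.70.

€873.70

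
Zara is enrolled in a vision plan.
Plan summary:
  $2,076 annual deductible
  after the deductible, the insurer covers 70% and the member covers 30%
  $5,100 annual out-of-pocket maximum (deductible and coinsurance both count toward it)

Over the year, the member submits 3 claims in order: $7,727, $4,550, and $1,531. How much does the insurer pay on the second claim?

$3,221.30

Bill 1, $7,727: deductible takes $2,076, $5,651 remains; coinsurance $5,651 × 30% = $1,695.30. Member owes $3,771.30 (running OOP $3,771.30). Plan pays $7,727 − $3,771.30 = $3,955.70.
Bill 2, $4,550: deductible already satisfied, so member's share is 30% × $4,550 = $1,365. Adding that to $3,771.30 gives $5,136.30, past the $5,100 cap; member pays only $5,100 − $3,771.30 = $1,328.70. Insurer: $4,550 − $1,328.70 = $3,221.30.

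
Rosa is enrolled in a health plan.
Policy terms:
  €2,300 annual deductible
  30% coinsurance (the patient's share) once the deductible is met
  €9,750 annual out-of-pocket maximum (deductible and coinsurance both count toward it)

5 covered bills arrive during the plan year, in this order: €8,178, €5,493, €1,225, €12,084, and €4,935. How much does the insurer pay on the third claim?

€857.50

Bill 1, €8,178: €2,300 to deductible, leaving €5,878; coinsurance €5,878 × 30% = €1,763.40. Patient owes €4,063.40 (running OOP €4,063.40). Plan pays €8,178 − €4,063.40 = €4,114.60.
Bill 2, €5,493: deductible already satisfied, so patient's share is 30% × €5,493 = €1,647.90. Cost to patient: €1,647.90. OOP to date €5,711.30. Plan pays €5,493 − €1,647.90 = €3,845.10.
Bill 3, €1,225: deductible met; 30% of €1,225 = €367.50. Cost to patient: €367.50. OOP to date €6,078.80. Insurer: €1,225 − €367.50 = €857.50.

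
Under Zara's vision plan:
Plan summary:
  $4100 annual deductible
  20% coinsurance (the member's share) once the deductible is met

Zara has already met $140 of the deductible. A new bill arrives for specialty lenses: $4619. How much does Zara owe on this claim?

$4091.80

Deductible still to meet: $4100 − $140 = $3960.
That leaves $4619 − $3960 = $659 for coinsurance.
20% of $659 = $131.80 falls to the member.
Member responsibility: $3960 + $131.80 = $4091.80.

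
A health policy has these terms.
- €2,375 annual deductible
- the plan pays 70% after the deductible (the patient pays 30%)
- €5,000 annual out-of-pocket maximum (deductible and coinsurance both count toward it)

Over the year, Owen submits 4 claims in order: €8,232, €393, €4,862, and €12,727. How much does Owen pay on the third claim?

#1 (€8,232): €2,375 to deductible, leaving €5,857; coinsurance €5,857 × 30% = €1,757.10. Patient pays €4,132.10; OOP now €4,132.10.
#2 (€393): deductible already satisfied, so patient's share is 30% × €393 = €117.90. Patient pays €117.90; OOP now €4,250.
#3 (€4,862): deductible already satisfied, so patient's share is 30% × €4,862 = €1,458.60. Adding that to €4,250 gives €5,708.60, past the €5,000 cap; patient pays only €5,000 − €4,250 = €750.

€750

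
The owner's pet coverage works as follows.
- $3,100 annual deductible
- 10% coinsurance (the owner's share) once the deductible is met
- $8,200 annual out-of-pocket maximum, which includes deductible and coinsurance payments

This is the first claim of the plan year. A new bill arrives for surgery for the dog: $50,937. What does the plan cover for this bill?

$43,053.30

Nothing has been paid toward the $3,100 deductible, so the first $3,100 of this charge is applied there.
After the $3,100 deductible portion, $50,937 − $3,100 = $47,837 is subject to coinsurance.
Coinsurance: $47,837 × 10% = $4,783.70.
So the owner owes $3,100 + $4,783.70 = $7,883.70 before any cap.
Year-to-date out-of-pocket becomes $0 + $7,883.70 = $7,883.70, still under the $8,200 maximum, so no cap applies.
The insurer covers the remainder: $50,937 − $7,883.70 = $43,053.30.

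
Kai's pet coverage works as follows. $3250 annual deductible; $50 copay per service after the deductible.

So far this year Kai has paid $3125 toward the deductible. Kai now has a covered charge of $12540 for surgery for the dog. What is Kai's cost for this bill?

$175

Remaining deductible: $3250 − $3125 = $125.
The remaining $12415 (= $12540 − $125) moves to the copay.
Copay on this service: $50.
That puts the owner's cost at $125 + $50 = $175.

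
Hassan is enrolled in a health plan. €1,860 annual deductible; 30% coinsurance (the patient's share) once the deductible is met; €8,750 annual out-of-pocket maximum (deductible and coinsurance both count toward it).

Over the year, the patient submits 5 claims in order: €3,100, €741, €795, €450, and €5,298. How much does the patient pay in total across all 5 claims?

€4,417.20

Claim 1 (€3,100): deductible takes €1,860, €1,240 remains; 30% of €1,240 = €372. Cost to patient: €2,232. OOP to date €2,232.
Claim 2 (€741): deductible already satisfied, so patient's share is 30% × €741 = €222.30. Cost to patient: €222.30. OOP to date €2,454.30.
Claim 3 (€795): deductible met; 30% of €795 = €238.50. Cost to patient: €238.50. OOP to date €2,692.80.
Claim 4 (€450): deductible met; 30% of €450 = €135. Patient pays €135; OOP now €2,827.80.
Claim 5 (€5,298): deductible met; 30% of €5,298 = €1,589.40. Cost to patient: €1,589.40. OOP to date €4,417.20.
Total paid by the patient: €2,232 + €222.30 + €238.50 + €135 + €1,589.40 = €4,417.20.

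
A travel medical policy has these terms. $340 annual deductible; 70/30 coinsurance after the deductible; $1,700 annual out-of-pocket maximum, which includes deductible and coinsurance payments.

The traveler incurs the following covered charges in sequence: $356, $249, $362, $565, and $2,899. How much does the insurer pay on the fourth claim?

Bill 1, $356: deductible takes $340, $16 remains; 30% of $16 = $4.80. Cost to traveler: $344.80. OOP to date $344.80. Plan pays $356 − $344.80 = $11.20.
Bill 2, $249: deductible already satisfied, so traveler's share is 30% × $249 = $74.70. Traveler pays $74.70; OOP now $419.50. Insurer: $249 − $74.70 = $174.30.
Bill 3, $362: 30% coinsurance on $362 = $108.60. Traveler pays $108.60; OOP now $528.10. Plan pays $362 − $108.60 = $253.40.
Bill 4, $565: deductible already satisfied, so traveler's share is 30% × $565 = $169.50. Traveler pays $169.50; OOP now $697.60. Insurer: $565 − $169.50 = $395.50.

$395.50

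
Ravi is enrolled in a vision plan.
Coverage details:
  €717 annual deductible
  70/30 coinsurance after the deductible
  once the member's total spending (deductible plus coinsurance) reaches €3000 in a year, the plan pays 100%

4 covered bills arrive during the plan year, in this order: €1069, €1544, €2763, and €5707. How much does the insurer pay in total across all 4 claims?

Claim 1 — €1069: €717 to deductible, leaving €352; member's 30% is €105.60. Member pays €822.60; OOP now €822.60. Plan pays €1069 − €822.60 = €246.40.
Claim 2 — €1544: deductible already satisfied, so member's share is 30% × €1544 = €463.20. Member pays €463.20; OOP now €1285.80. Insurer: €1544 − €463.20 = €1080.80.
Claim 3 — €2763: deductible already satisfied, so member's share is 30% × €2763 = €828.90. Member owes €828.90 (running OOP €2114.70). Plan pays €2763 − €828.90 = €1934.10.
Claim 4 — €5707: 30% coinsurance on €5707 = €1712.10. Adding that to €2114.70 gives €3826.80, past the €3000 cap; member pays only €3000 − €2114.70 = €885.30. Plan pays €5707 − €885.30 = €4821.70.
Insurer total: €246.40 + €1080.80 + €1934.10 + €4821.70 = €8083.

€8083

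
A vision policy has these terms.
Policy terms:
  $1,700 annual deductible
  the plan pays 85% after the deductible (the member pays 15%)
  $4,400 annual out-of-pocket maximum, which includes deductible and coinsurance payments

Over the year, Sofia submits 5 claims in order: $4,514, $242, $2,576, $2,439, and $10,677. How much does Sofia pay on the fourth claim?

$365.85

Claim 1 ($4,514): $1,700 finishes the deductible; $2,814 goes to coinsurance; coinsurance $2,814 × 15% = $422.10. Member pays $2,122.10; OOP now $2,122.10.
Claim 2 ($242): deductible already satisfied, so member's share is 15% × $242 = $36.30. Cost to member: $36.30. OOP to date $2,158.40.
Claim 3 ($2,576): deductible met; 15% of $2,576 = $386.40. Member pays $386.40; OOP now $2,544.80.
Claim 4 ($2,439): deductible met; 15% of $2,439 = $365.85. Cost to member: $365.85. OOP to date $2,910.65.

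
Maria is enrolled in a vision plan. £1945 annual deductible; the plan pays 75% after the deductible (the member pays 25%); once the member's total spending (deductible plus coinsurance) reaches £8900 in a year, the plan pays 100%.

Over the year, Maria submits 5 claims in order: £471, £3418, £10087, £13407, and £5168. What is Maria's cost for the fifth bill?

£595.50

Bill 1, £471: fully absorbed by the deductible. Member pays £471; OOP now £471.
Bill 2, £3418: £1474 finishes the deductible; £1944 goes to coinsurance; 25% of £1944 = £486. Member owes £1960 (running OOP £2431).
Bill 3, £10087: deductible already satisfied, so member's share is 25% × £10087 = £2521.75. Member owes £2521.75 (running OOP £4952.75).
Bill 4, £13407: deductible already satisfied, so member's share is 25% × £13407 = £3351.75. Cost to member: £3351.75. OOP to date £8304.50.
Bill 5, £5168: deductible met; 25% of £5168 = £1292. Adding that to £8304.50 gives £9596.50, past the £8900 cap; member pays only £8900 − £8304.50 = £595.50.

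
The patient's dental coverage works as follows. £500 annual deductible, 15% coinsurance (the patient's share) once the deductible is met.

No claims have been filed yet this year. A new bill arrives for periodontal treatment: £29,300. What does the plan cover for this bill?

£24,480

Deductible not yet touched, so the first £500 of the bill goes to the deductible.
The remaining £28,800 (= £29,300 − £500) moves to coinsurance.
15% of £28,800 = £4,320 falls to the patient.
Patient responsibility: £500 + £4,320 = £4,820.
The plan picks up £29,300 − £4,820 = £24,480.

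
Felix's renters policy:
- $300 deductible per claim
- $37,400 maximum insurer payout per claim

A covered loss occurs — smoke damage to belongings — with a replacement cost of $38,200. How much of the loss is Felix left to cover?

$800

After the deductible, $38,200 − $300 = $37,900 remains.
The $37,400 per-incident cap binds; insurer pays $37,400.
Tenant's share is the uncovered remainder: $38,200 − $37,400 = $800.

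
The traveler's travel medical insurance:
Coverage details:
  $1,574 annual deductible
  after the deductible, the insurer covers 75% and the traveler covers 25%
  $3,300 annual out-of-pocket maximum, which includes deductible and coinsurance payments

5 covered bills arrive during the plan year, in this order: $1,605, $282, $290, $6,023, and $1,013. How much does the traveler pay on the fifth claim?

Claim 1 — $1,605: deductible takes $1,574, $31 remains; traveler's 25% is $7.75. Traveler pays $1,581.75; OOP now $1,581.75.
Claim 2 — $282: deductible already satisfied, so traveler's share is 25% × $282 = $70.50. Cost to traveler: $70.50. OOP to date $1,652.25.
Claim 3 — $290: 25% coinsurance on $290 = $72.50. Traveler owes $72.50 (running OOP $1,724.75).
Claim 4 — $6,023: deductible met; 25% of $6,023 = $1,505.75. Traveler owes $1,505.75 (running OOP $3,230.50).
Claim 5 — $1,013: deductible already satisfied, so traveler's share is 25% × $1,013 = $253.25. OOP would hit $3,483.75 > $3,300, so the cap limits the traveler to $3,300 − $3,230.50 = $69.50.

$69.50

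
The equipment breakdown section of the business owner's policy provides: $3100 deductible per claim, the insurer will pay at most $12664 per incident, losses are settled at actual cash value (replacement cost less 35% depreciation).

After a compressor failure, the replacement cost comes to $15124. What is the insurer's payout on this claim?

At 35% depreciation, ACV = $15124 − $5293.40 = $9830.60.
After the deductible, $9830.60 − $3100 = $6730.60 remains.
That's under the $12664 cap, so the insurer reimburses the full $6730.60.

$6730.60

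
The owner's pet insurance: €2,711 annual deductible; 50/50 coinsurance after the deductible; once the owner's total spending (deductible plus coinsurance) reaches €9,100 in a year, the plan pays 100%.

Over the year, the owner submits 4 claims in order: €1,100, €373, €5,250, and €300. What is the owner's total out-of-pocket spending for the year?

€4,867

Claim 1 (€1,100): entire amount goes to the deductible. Owner pays €1,100; OOP now €1,100.
Claim 2 (€373): fully absorbed by the deductible. Cost to owner: €373. OOP to date €1,473.
Claim 3 (€5,250): deductible takes €1,238, €4,012 remains; coinsurance €4,012 × 50% = €2,006. Cost to owner: €3,244. OOP to date €4,717.
Claim 4 (€300): 50% coinsurance on €300 = €150. Owner pays €150; OOP now €4,867.
Summing the owner's payments: €1,100 + €373 + €3,244 + €150 = €4,867.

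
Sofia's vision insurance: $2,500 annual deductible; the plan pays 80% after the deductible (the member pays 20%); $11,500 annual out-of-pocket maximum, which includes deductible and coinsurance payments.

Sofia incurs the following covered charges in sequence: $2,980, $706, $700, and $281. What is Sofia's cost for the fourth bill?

Claim 1 — $2,980: $2,500 to deductible, leaving $480; 20% of $480 = $96. Member owes $2,596 (running OOP $2,596).
Claim 2 — $706: 20% coinsurance on $706 = $141.20. Member owes $141.20 (running OOP $2,737.20).
Claim 3 — $700: deductible met; 20% of $700 = $140. Cost to member: $140. OOP to date $2,877.20.
Claim 4 — $281: 20% coinsurance on $281 = $56.20. Member pays $56.20; OOP now $2,933.40.

$56.20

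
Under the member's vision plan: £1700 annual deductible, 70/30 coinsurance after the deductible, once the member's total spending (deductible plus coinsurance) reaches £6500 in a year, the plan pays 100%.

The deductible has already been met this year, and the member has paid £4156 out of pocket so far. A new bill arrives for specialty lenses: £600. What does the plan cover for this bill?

The deductible is already satisfied, so the full bill goes to coinsurance.
30% of £600 = £180 falls to the member.
Cumulative spending £4156 + £180 = £4336 stays under the £6500 maximum.
The insurer covers the remainder: £600 − £180 = £420.

£420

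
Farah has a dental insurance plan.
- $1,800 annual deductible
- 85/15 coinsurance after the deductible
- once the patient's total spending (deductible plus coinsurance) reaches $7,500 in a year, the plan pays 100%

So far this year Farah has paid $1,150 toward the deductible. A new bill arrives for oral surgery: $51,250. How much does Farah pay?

Remaining deductible: $1,800 − $1,150 = $650.
The remaining $50,600 (= $51,250 − $650) moves to coinsurance.
Coinsurance: $50,600 × 15% = $7,590.
So the patient owes $650 + $7,590 = $8,240 before any cap.
That would bring total out-of-pocket to $9,390, past the $7,500 cap. The patient is capped at $7,500 − $1,150 = $6,350 on this claim.

$6,350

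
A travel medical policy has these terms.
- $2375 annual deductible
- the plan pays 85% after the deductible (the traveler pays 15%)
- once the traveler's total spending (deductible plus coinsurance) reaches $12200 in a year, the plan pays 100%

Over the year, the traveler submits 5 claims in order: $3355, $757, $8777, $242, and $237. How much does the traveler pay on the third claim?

$1316.55

Claim 1 ($3355): $2375 finishes the deductible; $980 goes to coinsurance; coinsurance $980 × 15% = $147. Traveler pays $2522; OOP now $2522.
Claim 2 ($757): 15% coinsurance on $757 = $113.55. Traveler pays $113.55; OOP now $2635.55.
Claim 3 ($8777): deductible already satisfied, so traveler's share is 15% × $8777 = $1316.55. Traveler pays $1316.55; OOP now $3952.10.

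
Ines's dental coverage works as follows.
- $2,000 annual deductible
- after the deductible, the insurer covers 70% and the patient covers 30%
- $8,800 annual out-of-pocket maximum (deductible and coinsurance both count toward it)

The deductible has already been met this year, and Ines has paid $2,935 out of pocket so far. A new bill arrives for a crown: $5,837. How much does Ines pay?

$1,751.10

With the deductible met, the entire $5,837 is subject to coinsurance.
Patient's 30% share of $5,837 is $1,751.10.
Total out-of-pocket so far would be $2,935 + $1,751.10 = $4,686.10, below the $8,800 cap — no reduction.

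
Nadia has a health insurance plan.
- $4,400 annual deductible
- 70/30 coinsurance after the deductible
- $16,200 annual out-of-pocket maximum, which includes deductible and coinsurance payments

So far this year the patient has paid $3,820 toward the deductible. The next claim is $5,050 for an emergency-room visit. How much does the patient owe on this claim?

$1,921

Deductible still to meet: $4,400 − $3,820 = $580.
That leaves $5,050 − $580 = $4,470 for coinsurance.
30% of $4,470 = $1,341 falls to the patient.
So the patient owes $580 + $1,341 = $1,921 before any cap.
Year-to-date out-of-pocket becomes $3,820 + $1,921 = $5,741, still under the $16,200 maximum, so no cap applies.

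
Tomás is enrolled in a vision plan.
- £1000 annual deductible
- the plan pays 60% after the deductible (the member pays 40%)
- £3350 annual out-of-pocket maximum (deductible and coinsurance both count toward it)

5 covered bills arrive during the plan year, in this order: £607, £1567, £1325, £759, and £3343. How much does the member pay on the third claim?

Claim 1 (£607): fully absorbed by the deductible. Member pays £607; OOP now £607.
Claim 2 (£1567): £393 finishes the deductible; £1174 goes to coinsurance; member's 40% is £469.60. Cost to member: £862.60. OOP to date £1469.60.
Claim 3 (£1325): deductible already satisfied, so member's share is 40% × £1325 = £530. Cost to member: £530. OOP to date £1999.60.

£530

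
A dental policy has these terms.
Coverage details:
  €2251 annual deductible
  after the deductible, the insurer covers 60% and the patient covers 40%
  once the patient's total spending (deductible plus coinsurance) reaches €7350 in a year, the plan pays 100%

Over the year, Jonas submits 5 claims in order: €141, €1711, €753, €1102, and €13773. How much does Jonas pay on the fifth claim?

€4516.60

Bill 1, €141: fully absorbed by the deductible. Patient pays €141; OOP now €141.
Bill 2, €1711: all of it applies to the deductible. Patient pays €1711; OOP now €1852.
Bill 3, €753: €399 finishes the deductible; €354 goes to coinsurance; patient's 40% is €141.60. Cost to patient: €540.60. OOP to date €2392.60.
Bill 4, €1102: deductible met; 40% of €1102 = €440.80. Patient owes €440.80 (running OOP €2833.40).
Bill 5, €13773: 40% coinsurance on €13773 = €5509.20. Adding that to €2833.40 gives €8342.60, past the €7350 cap; patient pays only €7350 − €2833.40 = €4516.60.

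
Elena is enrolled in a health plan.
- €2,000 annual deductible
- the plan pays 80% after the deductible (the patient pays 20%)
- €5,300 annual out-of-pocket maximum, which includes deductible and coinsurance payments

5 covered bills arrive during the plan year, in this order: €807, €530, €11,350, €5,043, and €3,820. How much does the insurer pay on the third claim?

Bill 1, €807: entire amount goes to the deductible. Patient owes €807 (running OOP €807). Insurer: €807 − €807 = €0.
Bill 2, €530: fully absorbed by the deductible. Patient pays €530; OOP now €1,337. Insurer: €530 − €530 = €0.
Bill 3, €11,350: €663 to deductible, leaving €10,687; coinsurance €10,687 × 20% = €2,137.40. Patient owes €2,800.40 (running OOP €4,137.40). Insurer: €11,350 − €2,800.40 = €8,549.60.

€8,549.60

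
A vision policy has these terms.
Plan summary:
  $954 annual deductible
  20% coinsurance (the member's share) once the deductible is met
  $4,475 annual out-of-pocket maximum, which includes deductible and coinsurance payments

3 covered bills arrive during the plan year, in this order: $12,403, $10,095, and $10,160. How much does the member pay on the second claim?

Claim 1 ($12,403): deductible takes $954, $11,449 remains; coinsurance $11,449 × 20% = $2,289.80. Cost to member: $3,243.80. OOP to date $3,243.80.
Claim 2 ($10,095): deductible met; 20% of $10,095 = $2,019. OOP would hit $5,262.80 > $4,475, so the cap limits the member to $4,475 − $3,243.80 = $1,231.20.

$1,231.20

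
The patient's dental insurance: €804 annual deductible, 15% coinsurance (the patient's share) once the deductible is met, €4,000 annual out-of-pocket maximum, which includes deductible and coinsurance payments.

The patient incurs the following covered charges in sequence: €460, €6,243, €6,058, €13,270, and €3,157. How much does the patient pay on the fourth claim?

€1,402.45

Bill 1, €460: fully absorbed by the deductible. Cost to patient: €460. OOP to date €460.
Bill 2, €6,243: deductible takes €344, €5,899 remains; coinsurance €5,899 × 15% = €884.85. Cost to patient: €1,228.85. OOP to date €1,688.85.
Bill 3, €6,058: deductible met; 15% of €6,058 = €908.70. Cost to patient: €908.70. OOP to date €2,597.55.
Bill 4, €13,270: deductible met; 15% of €13,270 = €1,990.50. That would push OOP to €4,588.05, over the €4,000 cap, so patient pays €4,000 − €2,597.55 = €1,402.45.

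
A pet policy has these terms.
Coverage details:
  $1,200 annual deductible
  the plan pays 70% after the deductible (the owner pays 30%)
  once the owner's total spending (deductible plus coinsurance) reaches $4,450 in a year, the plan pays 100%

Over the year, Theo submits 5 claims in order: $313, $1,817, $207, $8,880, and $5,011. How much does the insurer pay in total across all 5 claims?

Claim 1 — $313: entire amount goes to the deductible. Owner owes $313 (running OOP $313). Plan pays $313 − $313 = $0.
Claim 2 — $1,817: $887 finishes the deductible; $930 goes to coinsurance; owner's 30% is $279. Cost to owner: $1,166. OOP to date $1,479. Insurer: $1,817 − $1,166 = $651.
Claim 3 — $207: 30% coinsurance on $207 = $62.10. Owner owes $62.10 (running OOP $1,541.10). Insurer: $207 − $62.10 = $144.90.
Claim 4 — $8,880: deductible met; 30% of $8,880 = $2,664. Owner pays $2,664; OOP now $4,205.10. Insurer: $8,880 − $2,664 = $6,216.
Claim 5 — $5,011: deductible met; 30% of $5,011 = $1,503.30. That would push OOP to $5,708.40, over the $4,450 cap, so owner pays $4,450 − $4,205.10 = $244.90. Insurer: $5,011 − $244.90 = $4,766.10.
Insurer total = bills − owner's total = $16,228 − $4,450 = $11,778.

$11,778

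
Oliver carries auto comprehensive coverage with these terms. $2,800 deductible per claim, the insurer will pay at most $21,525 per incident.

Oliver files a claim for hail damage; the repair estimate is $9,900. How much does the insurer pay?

$7,100

Subtract the deductible: $9,900 − $2,800 = $7,100.
$7,100 is within the $21,525 limit, so the insurer pays $7,100.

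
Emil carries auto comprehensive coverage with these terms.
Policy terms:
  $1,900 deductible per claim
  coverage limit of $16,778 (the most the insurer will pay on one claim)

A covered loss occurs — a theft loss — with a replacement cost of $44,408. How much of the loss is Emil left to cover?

$27,630

Subtract the deductible: $44,408 − $1,900 = $42,508.
$42,508 exceeds the $16,778 limit, so the insurer pays the limit: $16,778.
Out of pocket: $44,408 − $16,778 = $27,630.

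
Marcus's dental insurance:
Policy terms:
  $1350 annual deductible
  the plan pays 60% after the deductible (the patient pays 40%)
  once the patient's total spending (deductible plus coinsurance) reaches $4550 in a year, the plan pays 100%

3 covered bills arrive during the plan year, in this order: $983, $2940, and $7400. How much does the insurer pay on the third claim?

Claim 1 ($983): entire amount goes to the deductible. Cost to patient: $983. OOP to date $983. Plan pays $983 − $983 = $0.
Claim 2 ($2940): $367 to deductible, leaving $2573; 40% of $2573 = $1029.20. Patient pays $1396.20; OOP now $2379.20. Insurer: $2940 − $1396.20 = $1543.80.
Claim 3 ($7400): deductible already satisfied, so patient's share is 40% × $7400 = $2960. That would push OOP to $5339.20, over the $4550 cap, so patient pays $4550 − $2379.20 = $2170.80. Plan pays $7400 − $2170.80 = $5229.20.

$5229.20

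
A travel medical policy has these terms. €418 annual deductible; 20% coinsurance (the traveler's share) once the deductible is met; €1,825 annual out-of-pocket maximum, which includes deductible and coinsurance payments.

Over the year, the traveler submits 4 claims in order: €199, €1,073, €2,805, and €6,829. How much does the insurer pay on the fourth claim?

€6,153.80

Claim 1 (€199): entire amount goes to the deductible. Traveler pays €199; OOP now €199. Insurer: €199 − €199 = €0.
Claim 2 (€1,073): deductible takes €219, €854 remains; coinsurance €854 × 20% = €170.80. Cost to traveler: €389.80. OOP to date €588.80. Insurer: €1,073 − €389.80 = €683.20.
Claim 3 (€2,805): 20% coinsurance on €2,805 = €561. Traveler pays €561; OOP now €1,149.80. Insurer: €2,805 − €561 = €2,244.
Claim 4 (€6,829): deductible already satisfied, so traveler's share is 20% × €6,829 = €1,365.80. That would push OOP to €2,515.60, over the €1,825 cap, so traveler pays €1,825 − €1,149.80 = €675.20. Insurer: €6,829 − €675.20 = €6,153.80.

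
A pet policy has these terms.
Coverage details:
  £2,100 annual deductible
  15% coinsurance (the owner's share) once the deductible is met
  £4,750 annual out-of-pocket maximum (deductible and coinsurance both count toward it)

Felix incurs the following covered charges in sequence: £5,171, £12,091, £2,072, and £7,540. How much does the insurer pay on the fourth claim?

Claim 1 (£5,171): £2,100 to deductible, leaving £3,071; coinsurance £3,071 × 15% = £460.65. Cost to owner: £2,560.65. OOP to date £2,560.65. Plan pays £5,171 − £2,560.65 = £2,610.35.
Claim 2 (£12,091): deductible met; 15% of £12,091 = £1,813.65. Owner owes £1,813.65 (running OOP £4,374.30). Plan pays £12,091 − £1,813.65 = £10,277.35.
Claim 3 (£2,072): deductible already satisfied, so owner's share is 15% × £2,072 = £310.80. Owner owes £310.80 (running OOP £4,685.10). Insurer: £2,072 − £310.80 = £1,761.20.
Claim 4 (£7,540): deductible met; 15% of £7,540 = £1,131. Adding that to £4,685.10 gives £5,816.10, past the £4,750 cap; owner pays only £4,750 − £4,685.10 = £64.90. Plan pays £7,540 − £64.90 = £7,475.10.

£7,475.10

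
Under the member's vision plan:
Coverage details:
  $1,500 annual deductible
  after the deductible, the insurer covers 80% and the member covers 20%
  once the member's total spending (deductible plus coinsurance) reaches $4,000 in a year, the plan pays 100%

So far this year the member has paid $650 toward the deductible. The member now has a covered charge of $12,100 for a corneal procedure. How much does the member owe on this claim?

Remaining deductible: $1,500 − $650 = $850.
The remaining $11,250 (= $12,100 − $850) moves to coinsurance.
Member's 20% share of $11,250 is $2,250.
So the member owes $850 + $2,250 = $3,100 before any cap.
Cumulative spending $650 + $3,100 = $3,750 stays under the $4,000 maximum.

$3,100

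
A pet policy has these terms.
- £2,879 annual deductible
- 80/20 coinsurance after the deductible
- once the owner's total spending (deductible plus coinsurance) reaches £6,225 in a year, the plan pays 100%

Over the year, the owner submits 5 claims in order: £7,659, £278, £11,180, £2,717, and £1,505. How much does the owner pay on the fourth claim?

Bill 1, £7,659: £2,879 to deductible, leaving £4,780; owner's 20% is £956. Owner pays £3,835; OOP now £3,835.
Bill 2, £278: deductible met; 20% of £278 = £55.60. Cost to owner: £55.60. OOP to date £3,890.60.
Bill 3, £11,180: 20% coinsurance on £11,180 = £2,236. Owner owes £2,236 (running OOP £6,126.60).
Bill 4, £2,717: deductible met; 20% of £2,717 = £543.40. That would push OOP to £6,670, over the £6,225 cap, so owner pays £6,225 − £6,126.60 = £98.40.

£98.40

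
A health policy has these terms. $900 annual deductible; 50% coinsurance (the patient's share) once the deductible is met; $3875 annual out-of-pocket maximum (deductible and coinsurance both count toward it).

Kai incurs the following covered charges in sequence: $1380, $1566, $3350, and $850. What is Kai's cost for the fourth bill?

Bill 1, $1380: $900 finishes the deductible; $480 goes to coinsurance; coinsurance $480 × 50% = $240. Cost to patient: $1140. OOP to date $1140.
Bill 2, $1566: 50% coinsurance on $1566 = $783. Cost to patient: $783. OOP to date $1923.
Bill 3, $3350: 50% coinsurance on $3350 = $1675. Patient pays $1675; OOP now $3598.
Bill 4, $850: deductible already satisfied, so patient's share is 50% × $850 = $425. OOP would hit $4023 > $3875, so the cap limits the patient to $3875 − $3598 = $277.

$277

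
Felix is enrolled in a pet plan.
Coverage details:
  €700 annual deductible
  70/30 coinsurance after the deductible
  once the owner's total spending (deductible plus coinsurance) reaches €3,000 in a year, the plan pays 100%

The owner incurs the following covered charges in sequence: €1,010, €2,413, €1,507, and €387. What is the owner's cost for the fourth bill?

Claim 1 (€1,010): €700 finishes the deductible; €310 goes to coinsurance; coinsurance €310 × 30% = €93. Cost to owner: €793. OOP to date €793.
Claim 2 (€2,413): 30% coinsurance on €2,413 = €723.90. Owner pays €723.90; OOP now €1,516.90.
Claim 3 (€1,507): 30% coinsurance on €1,507 = €452.10. Cost to owner: €452.10. OOP to date €1,969.
Claim 4 (€387): 30% coinsurance on €387 = €116.10. Owner pays €116.10; OOP now €2,085.10.

€116.10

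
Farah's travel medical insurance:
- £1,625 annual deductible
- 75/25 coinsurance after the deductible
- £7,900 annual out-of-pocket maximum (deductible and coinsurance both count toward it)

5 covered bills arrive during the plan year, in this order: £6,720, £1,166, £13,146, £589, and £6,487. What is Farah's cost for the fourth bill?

#1 (£6,720): £1,625 to deductible, leaving £5,095; traveler's 25% is £1,273.75. Traveler owes £2,898.75 (running OOP £2,898.75).
#2 (£1,166): 25% coinsurance on £1,166 = £291.50. Traveler owes £291.50 (running OOP £3,190.25).
#3 (£13,146): deductible already satisfied, so traveler's share is 25% × £13,146 = £3,286.50. Cost to traveler: £3,286.50. OOP to date £6,476.75.
#4 (£589): deductible already satisfied, so traveler's share is 25% × £589 = £147.25. Cost to traveler: £147.25. OOP to date £6,624.

£147.25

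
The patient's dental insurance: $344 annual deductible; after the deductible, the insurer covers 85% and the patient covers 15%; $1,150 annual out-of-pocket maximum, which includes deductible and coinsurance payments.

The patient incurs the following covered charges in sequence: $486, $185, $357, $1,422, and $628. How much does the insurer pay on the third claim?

#1 ($486): $344 to deductible, leaving $142; 15% of $142 = $21.30. Patient pays $365.30; OOP now $365.30. Insurer: $486 − $365.30 = $120.70.
#2 ($185): 15% coinsurance on $185 = $27.75. Patient pays $27.75; OOP now $393.05. Plan pays $185 − $27.75 = $157.25.
#3 ($357): 15% coinsurance on $357 = $53.55. Cost to patient: $53.55. OOP to date $446.60. Plan pays $357 − $53.55 = $303.45.

$303.45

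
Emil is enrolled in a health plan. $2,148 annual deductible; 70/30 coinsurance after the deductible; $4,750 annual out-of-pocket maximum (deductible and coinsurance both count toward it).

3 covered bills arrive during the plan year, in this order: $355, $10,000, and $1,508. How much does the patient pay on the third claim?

Claim 1 — $355: fully absorbed by the deductible. Cost to patient: $355. OOP to date $355.
Claim 2 — $10,000: $1,793 finishes the deductible; $8,207 goes to coinsurance; coinsurance $8,207 × 30% = $2,462.10. Patient owes $4,255.10 (running OOP $4,610.10).
Claim 3 — $1,508: deductible already satisfied, so patient's share is 30% × $1,508 = $452.40. That would push OOP to $5,062.50, over the $4,750 cap, so patient pays $4,750 − $4,610.10 = $139.90.

$139.90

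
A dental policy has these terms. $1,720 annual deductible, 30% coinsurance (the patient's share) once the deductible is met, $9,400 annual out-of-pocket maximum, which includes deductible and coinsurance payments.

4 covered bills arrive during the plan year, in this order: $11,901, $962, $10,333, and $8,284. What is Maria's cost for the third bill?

#1 ($11,901): $1,720 finishes the deductible; $10,181 goes to coinsurance; patient's 30% is $3,054.30. Patient pays $4,774.30; OOP now $4,774.30.
#2 ($962): deductible met; 30% of $962 = $288.60. Patient pays $288.60; OOP now $5,062.90.
#3 ($10,333): 30% coinsurance on $10,333 = $3,099.90. Patient pays $3,099.90; OOP now $8,162.80.

$3,099.90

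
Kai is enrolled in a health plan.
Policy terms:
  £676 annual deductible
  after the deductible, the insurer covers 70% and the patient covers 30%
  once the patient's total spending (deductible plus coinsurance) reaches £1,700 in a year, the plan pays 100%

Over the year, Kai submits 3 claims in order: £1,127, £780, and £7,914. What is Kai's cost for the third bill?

£654.70

Claim 1 — £1,127: £676 finishes the deductible; £451 goes to coinsurance; 30% of £451 = £135.30. Patient pays £811.30; OOP now £811.30.
Claim 2 — £780: deductible already satisfied, so patient's share is 30% × £780 = £234. Cost to patient: £234. OOP to date £1,045.30.
Claim 3 — £7,914: 30% coinsurance on £7,914 = £2,374.20. That would push OOP to £3,419.50, over the £1,700 cap, so patient pays £1,700 − £1,045.30 = £654.70.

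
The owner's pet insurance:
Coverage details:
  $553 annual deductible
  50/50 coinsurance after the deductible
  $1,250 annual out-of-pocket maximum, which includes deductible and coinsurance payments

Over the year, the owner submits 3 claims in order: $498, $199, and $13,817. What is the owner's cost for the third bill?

$625

Bill 1, $498: entire amount goes to the deductible. Cost to owner: $498. OOP to date $498.
Bill 2, $199: deductible takes $55, $144 remains; coinsurance $144 × 50% = $72. Owner pays $127; OOP now $625.
Bill 3, $13,817: deductible met; 50% of $13,817 = $6,908.50. That would push OOP to $7,533.50, over the $1,250 cap, so owner pays $1,250 − $625 = $625.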